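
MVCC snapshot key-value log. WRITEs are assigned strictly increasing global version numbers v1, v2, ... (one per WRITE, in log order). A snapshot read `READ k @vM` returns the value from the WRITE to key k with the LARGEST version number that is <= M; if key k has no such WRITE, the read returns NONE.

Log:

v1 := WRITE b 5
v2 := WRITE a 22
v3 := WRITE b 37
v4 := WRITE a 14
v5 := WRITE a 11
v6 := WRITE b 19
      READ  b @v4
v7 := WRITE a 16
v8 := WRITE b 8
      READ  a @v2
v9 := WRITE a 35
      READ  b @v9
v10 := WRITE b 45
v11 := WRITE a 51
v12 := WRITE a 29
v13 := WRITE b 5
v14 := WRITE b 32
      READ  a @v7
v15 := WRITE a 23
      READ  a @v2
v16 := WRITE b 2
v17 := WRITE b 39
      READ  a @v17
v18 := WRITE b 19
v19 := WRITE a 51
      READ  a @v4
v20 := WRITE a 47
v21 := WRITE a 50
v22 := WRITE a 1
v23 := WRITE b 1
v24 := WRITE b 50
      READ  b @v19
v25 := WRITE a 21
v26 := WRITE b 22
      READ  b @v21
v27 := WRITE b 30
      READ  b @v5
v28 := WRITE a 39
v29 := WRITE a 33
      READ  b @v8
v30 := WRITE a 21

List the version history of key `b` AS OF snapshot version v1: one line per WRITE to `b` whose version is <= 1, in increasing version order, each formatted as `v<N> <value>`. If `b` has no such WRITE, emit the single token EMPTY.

Scan writes for key=b with version <= 1:
  v1 WRITE b 5 -> keep
  v2 WRITE a 22 -> skip
  v3 WRITE b 37 -> drop (> snap)
  v4 WRITE a 14 -> skip
  v5 WRITE a 11 -> skip
  v6 WRITE b 19 -> drop (> snap)
  v7 WRITE a 16 -> skip
  v8 WRITE b 8 -> drop (> snap)
  v9 WRITE a 35 -> skip
  v10 WRITE b 45 -> drop (> snap)
  v11 WRITE a 51 -> skip
  v12 WRITE a 29 -> skip
  v13 WRITE b 5 -> drop (> snap)
  v14 WRITE b 32 -> drop (> snap)
  v15 WRITE a 23 -> skip
  v16 WRITE b 2 -> drop (> snap)
  v17 WRITE b 39 -> drop (> snap)
  v18 WRITE b 19 -> drop (> snap)
  v19 WRITE a 51 -> skip
  v20 WRITE a 47 -> skip
  v21 WRITE a 50 -> skip
  v22 WRITE a 1 -> skip
  v23 WRITE b 1 -> drop (> snap)
  v24 WRITE b 50 -> drop (> snap)
  v25 WRITE a 21 -> skip
  v26 WRITE b 22 -> drop (> snap)
  v27 WRITE b 30 -> drop (> snap)
  v28 WRITE a 39 -> skip
  v29 WRITE a 33 -> skip
  v30 WRITE a 21 -> skip
Collected: [(1, 5)]

Answer: v1 5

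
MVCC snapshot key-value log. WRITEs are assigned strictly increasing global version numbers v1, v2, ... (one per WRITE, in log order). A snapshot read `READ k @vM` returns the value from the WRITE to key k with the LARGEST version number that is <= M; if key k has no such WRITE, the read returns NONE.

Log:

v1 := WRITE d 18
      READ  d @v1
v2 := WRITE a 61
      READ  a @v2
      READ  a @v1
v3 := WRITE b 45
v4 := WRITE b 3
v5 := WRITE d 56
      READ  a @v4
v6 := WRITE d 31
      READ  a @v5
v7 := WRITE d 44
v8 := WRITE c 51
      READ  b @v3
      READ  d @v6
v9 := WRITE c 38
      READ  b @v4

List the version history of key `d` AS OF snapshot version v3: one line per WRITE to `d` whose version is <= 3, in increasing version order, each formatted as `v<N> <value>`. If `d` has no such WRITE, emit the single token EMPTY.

Answer: v1 18

Derivation:
Scan writes for key=d with version <= 3:
  v1 WRITE d 18 -> keep
  v2 WRITE a 61 -> skip
  v3 WRITE b 45 -> skip
  v4 WRITE b 3 -> skip
  v5 WRITE d 56 -> drop (> snap)
  v6 WRITE d 31 -> drop (> snap)
  v7 WRITE d 44 -> drop (> snap)
  v8 WRITE c 51 -> skip
  v9 WRITE c 38 -> skip
Collected: [(1, 18)]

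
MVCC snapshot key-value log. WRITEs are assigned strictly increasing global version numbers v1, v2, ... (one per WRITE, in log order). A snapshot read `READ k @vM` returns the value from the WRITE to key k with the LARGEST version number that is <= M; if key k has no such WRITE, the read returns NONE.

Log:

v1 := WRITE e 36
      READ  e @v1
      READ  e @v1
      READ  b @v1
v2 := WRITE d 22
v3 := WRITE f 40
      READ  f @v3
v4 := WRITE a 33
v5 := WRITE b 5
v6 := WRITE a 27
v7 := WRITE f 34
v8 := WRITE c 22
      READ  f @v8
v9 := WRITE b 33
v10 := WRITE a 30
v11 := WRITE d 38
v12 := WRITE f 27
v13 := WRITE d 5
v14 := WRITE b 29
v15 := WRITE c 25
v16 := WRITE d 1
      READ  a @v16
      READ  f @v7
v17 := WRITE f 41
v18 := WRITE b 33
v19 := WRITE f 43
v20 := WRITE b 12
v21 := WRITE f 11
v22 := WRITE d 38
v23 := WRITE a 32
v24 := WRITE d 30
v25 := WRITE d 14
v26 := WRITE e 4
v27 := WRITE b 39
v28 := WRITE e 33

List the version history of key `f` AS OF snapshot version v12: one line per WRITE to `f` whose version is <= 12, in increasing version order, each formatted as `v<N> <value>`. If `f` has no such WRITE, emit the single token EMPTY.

Scan writes for key=f with version <= 12:
  v1 WRITE e 36 -> skip
  v2 WRITE d 22 -> skip
  v3 WRITE f 40 -> keep
  v4 WRITE a 33 -> skip
  v5 WRITE b 5 -> skip
  v6 WRITE a 27 -> skip
  v7 WRITE f 34 -> keep
  v8 WRITE c 22 -> skip
  v9 WRITE b 33 -> skip
  v10 WRITE a 30 -> skip
  v11 WRITE d 38 -> skip
  v12 WRITE f 27 -> keep
  v13 WRITE d 5 -> skip
  v14 WRITE b 29 -> skip
  v15 WRITE c 25 -> skip
  v16 WRITE d 1 -> skip
  v17 WRITE f 41 -> drop (> snap)
  v18 WRITE b 33 -> skip
  v19 WRITE f 43 -> drop (> snap)
  v20 WRITE b 12 -> skip
  v21 WRITE f 11 -> drop (> snap)
  v22 WRITE d 38 -> skip
  v23 WRITE a 32 -> skip
  v24 WRITE d 30 -> skip
  v25 WRITE d 14 -> skip
  v26 WRITE e 4 -> skip
  v27 WRITE b 39 -> skip
  v28 WRITE e 33 -> skip
Collected: [(3, 40), (7, 34), (12, 27)]

Answer: v3 40
v7 34
v12 27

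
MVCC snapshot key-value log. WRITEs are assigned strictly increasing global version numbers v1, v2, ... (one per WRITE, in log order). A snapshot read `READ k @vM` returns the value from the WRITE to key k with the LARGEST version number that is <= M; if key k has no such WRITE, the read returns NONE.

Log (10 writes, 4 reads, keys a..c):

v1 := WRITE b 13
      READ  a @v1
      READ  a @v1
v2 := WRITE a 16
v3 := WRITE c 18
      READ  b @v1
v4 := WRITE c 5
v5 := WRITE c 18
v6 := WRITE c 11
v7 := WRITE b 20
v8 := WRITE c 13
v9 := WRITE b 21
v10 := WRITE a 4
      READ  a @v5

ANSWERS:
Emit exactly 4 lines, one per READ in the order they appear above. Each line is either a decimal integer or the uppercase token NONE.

v1: WRITE b=13  (b history now [(1, 13)])
READ a @v1: history=[] -> no version <= 1 -> NONE
READ a @v1: history=[] -> no version <= 1 -> NONE
v2: WRITE a=16  (a history now [(2, 16)])
v3: WRITE c=18  (c history now [(3, 18)])
READ b @v1: history=[(1, 13)] -> pick v1 -> 13
v4: WRITE c=5  (c history now [(3, 18), (4, 5)])
v5: WRITE c=18  (c history now [(3, 18), (4, 5), (5, 18)])
v6: WRITE c=11  (c history now [(3, 18), (4, 5), (5, 18), (6, 11)])
v7: WRITE b=20  (b history now [(1, 13), (7, 20)])
v8: WRITE c=13  (c history now [(3, 18), (4, 5), (5, 18), (6, 11), (8, 13)])
v9: WRITE b=21  (b history now [(1, 13), (7, 20), (9, 21)])
v10: WRITE a=4  (a history now [(2, 16), (10, 4)])
READ a @v5: history=[(2, 16), (10, 4)] -> pick v2 -> 16

Answer: NONE
NONE
13
16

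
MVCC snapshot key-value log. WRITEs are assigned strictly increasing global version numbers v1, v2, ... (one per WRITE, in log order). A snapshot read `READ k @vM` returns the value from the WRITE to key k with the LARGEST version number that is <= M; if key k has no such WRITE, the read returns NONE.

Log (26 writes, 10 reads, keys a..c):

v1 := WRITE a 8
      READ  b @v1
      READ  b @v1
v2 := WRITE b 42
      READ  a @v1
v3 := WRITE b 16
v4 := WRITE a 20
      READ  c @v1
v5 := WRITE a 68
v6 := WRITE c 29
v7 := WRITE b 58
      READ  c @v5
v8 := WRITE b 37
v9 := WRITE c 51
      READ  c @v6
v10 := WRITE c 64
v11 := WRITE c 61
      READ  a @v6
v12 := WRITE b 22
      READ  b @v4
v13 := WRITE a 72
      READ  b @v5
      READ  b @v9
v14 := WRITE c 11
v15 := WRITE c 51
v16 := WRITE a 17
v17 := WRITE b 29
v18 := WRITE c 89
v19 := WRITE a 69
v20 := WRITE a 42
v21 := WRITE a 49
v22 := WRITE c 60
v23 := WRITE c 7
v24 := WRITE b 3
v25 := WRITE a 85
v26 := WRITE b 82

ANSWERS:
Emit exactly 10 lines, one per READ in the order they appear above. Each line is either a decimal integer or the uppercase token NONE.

Answer: NONE
NONE
8
NONE
NONE
29
68
16
16
37

Derivation:
v1: WRITE a=8  (a history now [(1, 8)])
READ b @v1: history=[] -> no version <= 1 -> NONE
READ b @v1: history=[] -> no version <= 1 -> NONE
v2: WRITE b=42  (b history now [(2, 42)])
READ a @v1: history=[(1, 8)] -> pick v1 -> 8
v3: WRITE b=16  (b history now [(2, 42), (3, 16)])
v4: WRITE a=20  (a history now [(1, 8), (4, 20)])
READ c @v1: history=[] -> no version <= 1 -> NONE
v5: WRITE a=68  (a history now [(1, 8), (4, 20), (5, 68)])
v6: WRITE c=29  (c history now [(6, 29)])
v7: WRITE b=58  (b history now [(2, 42), (3, 16), (7, 58)])
READ c @v5: history=[(6, 29)] -> no version <= 5 -> NONE
v8: WRITE b=37  (b history now [(2, 42), (3, 16), (7, 58), (8, 37)])
v9: WRITE c=51  (c history now [(6, 29), (9, 51)])
READ c @v6: history=[(6, 29), (9, 51)] -> pick v6 -> 29
v10: WRITE c=64  (c history now [(6, 29), (9, 51), (10, 64)])
v11: WRITE c=61  (c history now [(6, 29), (9, 51), (10, 64), (11, 61)])
READ a @v6: history=[(1, 8), (4, 20), (5, 68)] -> pick v5 -> 68
v12: WRITE b=22  (b history now [(2, 42), (3, 16), (7, 58), (8, 37), (12, 22)])
READ b @v4: history=[(2, 42), (3, 16), (7, 58), (8, 37), (12, 22)] -> pick v3 -> 16
v13: WRITE a=72  (a history now [(1, 8), (4, 20), (5, 68), (13, 72)])
READ b @v5: history=[(2, 42), (3, 16), (7, 58), (8, 37), (12, 22)] -> pick v3 -> 16
READ b @v9: history=[(2, 42), (3, 16), (7, 58), (8, 37), (12, 22)] -> pick v8 -> 37
v14: WRITE c=11  (c history now [(6, 29), (9, 51), (10, 64), (11, 61), (14, 11)])
v15: WRITE c=51  (c history now [(6, 29), (9, 51), (10, 64), (11, 61), (14, 11), (15, 51)])
v16: WRITE a=17  (a history now [(1, 8), (4, 20), (5, 68), (13, 72), (16, 17)])
v17: WRITE b=29  (b history now [(2, 42), (3, 16), (7, 58), (8, 37), (12, 22), (17, 29)])
v18: WRITE c=89  (c history now [(6, 29), (9, 51), (10, 64), (11, 61), (14, 11), (15, 51), (18, 89)])
v19: WRITE a=69  (a history now [(1, 8), (4, 20), (5, 68), (13, 72), (16, 17), (19, 69)])
v20: WRITE a=42  (a history now [(1, 8), (4, 20), (5, 68), (13, 72), (16, 17), (19, 69), (20, 42)])
v21: WRITE a=49  (a history now [(1, 8), (4, 20), (5, 68), (13, 72), (16, 17), (19, 69), (20, 42), (21, 49)])
v22: WRITE c=60  (c history now [(6, 29), (9, 51), (10, 64), (11, 61), (14, 11), (15, 51), (18, 89), (22, 60)])
v23: WRITE c=7  (c history now [(6, 29), (9, 51), (10, 64), (11, 61), (14, 11), (15, 51), (18, 89), (22, 60), (23, 7)])
v24: WRITE b=3  (b history now [(2, 42), (3, 16), (7, 58), (8, 37), (12, 22), (17, 29), (24, 3)])
v25: WRITE a=85  (a history now [(1, 8), (4, 20), (5, 68), (13, 72), (16, 17), (19, 69), (20, 42), (21, 49), (25, 85)])
v26: WRITE b=82  (b history now [(2, 42), (3, 16), (7, 58), (8, 37), (12, 22), (17, 29), (24, 3), (26, 82)])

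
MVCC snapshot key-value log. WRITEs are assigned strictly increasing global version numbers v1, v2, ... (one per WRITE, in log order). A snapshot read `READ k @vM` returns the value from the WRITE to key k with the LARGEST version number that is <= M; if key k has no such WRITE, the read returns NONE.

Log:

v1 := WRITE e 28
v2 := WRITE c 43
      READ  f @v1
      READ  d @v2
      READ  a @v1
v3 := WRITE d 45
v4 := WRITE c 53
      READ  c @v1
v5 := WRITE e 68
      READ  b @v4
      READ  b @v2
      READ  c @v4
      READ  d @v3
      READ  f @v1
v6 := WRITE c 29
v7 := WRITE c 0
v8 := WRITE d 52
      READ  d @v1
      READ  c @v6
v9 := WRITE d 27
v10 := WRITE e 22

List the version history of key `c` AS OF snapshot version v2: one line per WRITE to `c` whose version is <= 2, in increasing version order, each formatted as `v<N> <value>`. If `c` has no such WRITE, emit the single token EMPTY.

Answer: v2 43

Derivation:
Scan writes for key=c with version <= 2:
  v1 WRITE e 28 -> skip
  v2 WRITE c 43 -> keep
  v3 WRITE d 45 -> skip
  v4 WRITE c 53 -> drop (> snap)
  v5 WRITE e 68 -> skip
  v6 WRITE c 29 -> drop (> snap)
  v7 WRITE c 0 -> drop (> snap)
  v8 WRITE d 52 -> skip
  v9 WRITE d 27 -> skip
  v10 WRITE e 22 -> skip
Collected: [(2, 43)]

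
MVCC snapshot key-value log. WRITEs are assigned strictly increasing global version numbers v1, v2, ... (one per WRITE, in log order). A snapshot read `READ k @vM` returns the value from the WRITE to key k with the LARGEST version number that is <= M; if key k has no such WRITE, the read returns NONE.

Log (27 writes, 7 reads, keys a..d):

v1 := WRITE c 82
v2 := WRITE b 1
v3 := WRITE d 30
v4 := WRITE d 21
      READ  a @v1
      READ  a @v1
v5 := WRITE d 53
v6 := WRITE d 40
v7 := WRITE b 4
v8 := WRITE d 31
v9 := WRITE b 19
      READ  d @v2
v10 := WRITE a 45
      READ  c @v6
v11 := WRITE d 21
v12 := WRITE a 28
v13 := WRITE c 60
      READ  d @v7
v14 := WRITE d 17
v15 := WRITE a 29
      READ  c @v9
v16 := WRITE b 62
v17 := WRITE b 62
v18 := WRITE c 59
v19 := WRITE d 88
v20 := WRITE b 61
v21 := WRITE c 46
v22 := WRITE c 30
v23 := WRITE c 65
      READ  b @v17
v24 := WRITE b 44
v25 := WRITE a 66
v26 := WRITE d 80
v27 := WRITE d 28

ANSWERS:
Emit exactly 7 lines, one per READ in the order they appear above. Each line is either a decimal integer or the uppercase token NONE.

Answer: NONE
NONE
NONE
82
40
82
62

Derivation:
v1: WRITE c=82  (c history now [(1, 82)])
v2: WRITE b=1  (b history now [(2, 1)])
v3: WRITE d=30  (d history now [(3, 30)])
v4: WRITE d=21  (d history now [(3, 30), (4, 21)])
READ a @v1: history=[] -> no version <= 1 -> NONE
READ a @v1: history=[] -> no version <= 1 -> NONE
v5: WRITE d=53  (d history now [(3, 30), (4, 21), (5, 53)])
v6: WRITE d=40  (d history now [(3, 30), (4, 21), (5, 53), (6, 40)])
v7: WRITE b=4  (b history now [(2, 1), (7, 4)])
v8: WRITE d=31  (d history now [(3, 30), (4, 21), (5, 53), (6, 40), (8, 31)])
v9: WRITE b=19  (b history now [(2, 1), (7, 4), (9, 19)])
READ d @v2: history=[(3, 30), (4, 21), (5, 53), (6, 40), (8, 31)] -> no version <= 2 -> NONE
v10: WRITE a=45  (a history now [(10, 45)])
READ c @v6: history=[(1, 82)] -> pick v1 -> 82
v11: WRITE d=21  (d history now [(3, 30), (4, 21), (5, 53), (6, 40), (8, 31), (11, 21)])
v12: WRITE a=28  (a history now [(10, 45), (12, 28)])
v13: WRITE c=60  (c history now [(1, 82), (13, 60)])
READ d @v7: history=[(3, 30), (4, 21), (5, 53), (6, 40), (8, 31), (11, 21)] -> pick v6 -> 40
v14: WRITE d=17  (d history now [(3, 30), (4, 21), (5, 53), (6, 40), (8, 31), (11, 21), (14, 17)])
v15: WRITE a=29  (a history now [(10, 45), (12, 28), (15, 29)])
READ c @v9: history=[(1, 82), (13, 60)] -> pick v1 -> 82
v16: WRITE b=62  (b history now [(2, 1), (7, 4), (9, 19), (16, 62)])
v17: WRITE b=62  (b history now [(2, 1), (7, 4), (9, 19), (16, 62), (17, 62)])
v18: WRITE c=59  (c history now [(1, 82), (13, 60), (18, 59)])
v19: WRITE d=88  (d history now [(3, 30), (4, 21), (5, 53), (6, 40), (8, 31), (11, 21), (14, 17), (19, 88)])
v20: WRITE b=61  (b history now [(2, 1), (7, 4), (9, 19), (16, 62), (17, 62), (20, 61)])
v21: WRITE c=46  (c history now [(1, 82), (13, 60), (18, 59), (21, 46)])
v22: WRITE c=30  (c history now [(1, 82), (13, 60), (18, 59), (21, 46), (22, 30)])
v23: WRITE c=65  (c history now [(1, 82), (13, 60), (18, 59), (21, 46), (22, 30), (23, 65)])
READ b @v17: history=[(2, 1), (7, 4), (9, 19), (16, 62), (17, 62), (20, 61)] -> pick v17 -> 62
v24: WRITE b=44  (b history now [(2, 1), (7, 4), (9, 19), (16, 62), (17, 62), (20, 61), (24, 44)])
v25: WRITE a=66  (a history now [(10, 45), (12, 28), (15, 29), (25, 66)])
v26: WRITE d=80  (d history now [(3, 30), (4, 21), (5, 53), (6, 40), (8, 31), (11, 21), (14, 17), (19, 88), (26, 80)])
v27: WRITE d=28  (d history now [(3, 30), (4, 21), (5, 53), (6, 40), (8, 31), (11, 21), (14, 17), (19, 88), (26, 80), (27, 28)])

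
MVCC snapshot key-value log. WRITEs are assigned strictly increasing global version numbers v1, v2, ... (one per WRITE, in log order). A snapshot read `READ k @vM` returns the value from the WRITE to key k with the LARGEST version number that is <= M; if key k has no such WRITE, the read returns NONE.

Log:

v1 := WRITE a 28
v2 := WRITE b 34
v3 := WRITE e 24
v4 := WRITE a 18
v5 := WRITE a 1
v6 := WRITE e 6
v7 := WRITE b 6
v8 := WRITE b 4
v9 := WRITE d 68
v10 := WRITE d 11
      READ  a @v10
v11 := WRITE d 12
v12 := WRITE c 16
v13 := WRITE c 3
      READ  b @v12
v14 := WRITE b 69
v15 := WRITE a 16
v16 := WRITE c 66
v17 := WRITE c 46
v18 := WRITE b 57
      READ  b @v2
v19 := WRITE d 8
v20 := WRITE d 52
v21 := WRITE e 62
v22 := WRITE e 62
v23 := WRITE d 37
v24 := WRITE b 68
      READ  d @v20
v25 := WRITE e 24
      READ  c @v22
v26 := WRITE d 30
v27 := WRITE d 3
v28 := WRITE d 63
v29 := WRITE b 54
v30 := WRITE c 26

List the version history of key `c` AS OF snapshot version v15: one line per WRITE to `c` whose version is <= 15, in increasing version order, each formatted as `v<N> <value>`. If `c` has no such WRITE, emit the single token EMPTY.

Scan writes for key=c with version <= 15:
  v1 WRITE a 28 -> skip
  v2 WRITE b 34 -> skip
  v3 WRITE e 24 -> skip
  v4 WRITE a 18 -> skip
  v5 WRITE a 1 -> skip
  v6 WRITE e 6 -> skip
  v7 WRITE b 6 -> skip
  v8 WRITE b 4 -> skip
  v9 WRITE d 68 -> skip
  v10 WRITE d 11 -> skip
  v11 WRITE d 12 -> skip
  v12 WRITE c 16 -> keep
  v13 WRITE c 3 -> keep
  v14 WRITE b 69 -> skip
  v15 WRITE a 16 -> skip
  v16 WRITE c 66 -> drop (> snap)
  v17 WRITE c 46 -> drop (> snap)
  v18 WRITE b 57 -> skip
  v19 WRITE d 8 -> skip
  v20 WRITE d 52 -> skip
  v21 WRITE e 62 -> skip
  v22 WRITE e 62 -> skip
  v23 WRITE d 37 -> skip
  v24 WRITE b 68 -> skip
  v25 WRITE e 24 -> skip
  v26 WRITE d 30 -> skip
  v27 WRITE d 3 -> skip
  v28 WRITE d 63 -> skip
  v29 WRITE b 54 -> skip
  v30 WRITE c 26 -> drop (> snap)
Collected: [(12, 16), (13, 3)]

Answer: v12 16
v13 3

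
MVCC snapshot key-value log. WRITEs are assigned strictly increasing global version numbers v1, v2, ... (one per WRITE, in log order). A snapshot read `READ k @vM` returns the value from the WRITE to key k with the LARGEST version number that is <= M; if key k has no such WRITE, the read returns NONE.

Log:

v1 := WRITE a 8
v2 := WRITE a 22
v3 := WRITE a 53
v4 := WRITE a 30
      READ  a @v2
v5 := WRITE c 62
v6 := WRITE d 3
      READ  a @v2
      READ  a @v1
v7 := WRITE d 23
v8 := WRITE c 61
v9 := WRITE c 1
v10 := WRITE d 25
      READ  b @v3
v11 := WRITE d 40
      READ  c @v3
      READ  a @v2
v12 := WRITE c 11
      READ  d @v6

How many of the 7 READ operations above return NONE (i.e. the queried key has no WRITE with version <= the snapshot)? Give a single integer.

v1: WRITE a=8  (a history now [(1, 8)])
v2: WRITE a=22  (a history now [(1, 8), (2, 22)])
v3: WRITE a=53  (a history now [(1, 8), (2, 22), (3, 53)])
v4: WRITE a=30  (a history now [(1, 8), (2, 22), (3, 53), (4, 30)])
READ a @v2: history=[(1, 8), (2, 22), (3, 53), (4, 30)] -> pick v2 -> 22
v5: WRITE c=62  (c history now [(5, 62)])
v6: WRITE d=3  (d history now [(6, 3)])
READ a @v2: history=[(1, 8), (2, 22), (3, 53), (4, 30)] -> pick v2 -> 22
READ a @v1: history=[(1, 8), (2, 22), (3, 53), (4, 30)] -> pick v1 -> 8
v7: WRITE d=23  (d history now [(6, 3), (7, 23)])
v8: WRITE c=61  (c history now [(5, 62), (8, 61)])
v9: WRITE c=1  (c history now [(5, 62), (8, 61), (9, 1)])
v10: WRITE d=25  (d history now [(6, 3), (7, 23), (10, 25)])
READ b @v3: history=[] -> no version <= 3 -> NONE
v11: WRITE d=40  (d history now [(6, 3), (7, 23), (10, 25), (11, 40)])
READ c @v3: history=[(5, 62), (8, 61), (9, 1)] -> no version <= 3 -> NONE
READ a @v2: history=[(1, 8), (2, 22), (3, 53), (4, 30)] -> pick v2 -> 22
v12: WRITE c=11  (c history now [(5, 62), (8, 61), (9, 1), (12, 11)])
READ d @v6: history=[(6, 3), (7, 23), (10, 25), (11, 40)] -> pick v6 -> 3
Read results in order: ['22', '22', '8', 'NONE', 'NONE', '22', '3']
NONE count = 2

Answer: 2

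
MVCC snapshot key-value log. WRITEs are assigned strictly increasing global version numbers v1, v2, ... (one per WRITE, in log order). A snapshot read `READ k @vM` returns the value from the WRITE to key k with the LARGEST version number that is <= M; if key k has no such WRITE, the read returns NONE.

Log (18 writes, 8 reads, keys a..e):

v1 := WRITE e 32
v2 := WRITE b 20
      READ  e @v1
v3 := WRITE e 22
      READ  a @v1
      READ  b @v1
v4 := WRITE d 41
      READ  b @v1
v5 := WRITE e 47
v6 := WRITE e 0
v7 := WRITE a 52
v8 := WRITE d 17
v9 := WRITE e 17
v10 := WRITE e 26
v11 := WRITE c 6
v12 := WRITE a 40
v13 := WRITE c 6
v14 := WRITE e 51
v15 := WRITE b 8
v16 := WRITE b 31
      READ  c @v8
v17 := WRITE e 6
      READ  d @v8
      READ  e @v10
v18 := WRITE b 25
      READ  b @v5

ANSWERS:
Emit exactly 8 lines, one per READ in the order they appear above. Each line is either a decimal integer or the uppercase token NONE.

v1: WRITE e=32  (e history now [(1, 32)])
v2: WRITE b=20  (b history now [(2, 20)])
READ e @v1: history=[(1, 32)] -> pick v1 -> 32
v3: WRITE e=22  (e history now [(1, 32), (3, 22)])
READ a @v1: history=[] -> no version <= 1 -> NONE
READ b @v1: history=[(2, 20)] -> no version <= 1 -> NONE
v4: WRITE d=41  (d history now [(4, 41)])
READ b @v1: history=[(2, 20)] -> no version <= 1 -> NONE
v5: WRITE e=47  (e history now [(1, 32), (3, 22), (5, 47)])
v6: WRITE e=0  (e history now [(1, 32), (3, 22), (5, 47), (6, 0)])
v7: WRITE a=52  (a history now [(7, 52)])
v8: WRITE d=17  (d history now [(4, 41), (8, 17)])
v9: WRITE e=17  (e history now [(1, 32), (3, 22), (5, 47), (6, 0), (9, 17)])
v10: WRITE e=26  (e history now [(1, 32), (3, 22), (5, 47), (6, 0), (9, 17), (10, 26)])
v11: WRITE c=6  (c history now [(11, 6)])
v12: WRITE a=40  (a history now [(7, 52), (12, 40)])
v13: WRITE c=6  (c history now [(11, 6), (13, 6)])
v14: WRITE e=51  (e history now [(1, 32), (3, 22), (5, 47), (6, 0), (9, 17), (10, 26), (14, 51)])
v15: WRITE b=8  (b history now [(2, 20), (15, 8)])
v16: WRITE b=31  (b history now [(2, 20), (15, 8), (16, 31)])
READ c @v8: history=[(11, 6), (13, 6)] -> no version <= 8 -> NONE
v17: WRITE e=6  (e history now [(1, 32), (3, 22), (5, 47), (6, 0), (9, 17), (10, 26), (14, 51), (17, 6)])
READ d @v8: history=[(4, 41), (8, 17)] -> pick v8 -> 17
READ e @v10: history=[(1, 32), (3, 22), (5, 47), (6, 0), (9, 17), (10, 26), (14, 51), (17, 6)] -> pick v10 -> 26
v18: WRITE b=25  (b history now [(2, 20), (15, 8), (16, 31), (18, 25)])
READ b @v5: history=[(2, 20), (15, 8), (16, 31), (18, 25)] -> pick v2 -> 20

Answer: 32
NONE
NONE
NONE
NONE
17
26
20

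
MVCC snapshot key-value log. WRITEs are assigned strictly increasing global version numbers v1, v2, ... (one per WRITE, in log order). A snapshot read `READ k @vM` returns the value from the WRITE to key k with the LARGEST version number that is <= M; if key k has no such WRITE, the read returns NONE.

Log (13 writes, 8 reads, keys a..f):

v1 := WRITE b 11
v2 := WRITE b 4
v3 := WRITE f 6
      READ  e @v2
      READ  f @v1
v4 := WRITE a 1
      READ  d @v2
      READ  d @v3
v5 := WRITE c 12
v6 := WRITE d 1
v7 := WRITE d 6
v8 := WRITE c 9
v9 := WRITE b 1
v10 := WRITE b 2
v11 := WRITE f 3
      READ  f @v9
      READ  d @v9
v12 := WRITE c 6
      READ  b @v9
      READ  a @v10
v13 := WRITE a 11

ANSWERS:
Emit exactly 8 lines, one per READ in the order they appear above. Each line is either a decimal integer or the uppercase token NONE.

Answer: NONE
NONE
NONE
NONE
6
6
1
1

Derivation:
v1: WRITE b=11  (b history now [(1, 11)])
v2: WRITE b=4  (b history now [(1, 11), (2, 4)])
v3: WRITE f=6  (f history now [(3, 6)])
READ e @v2: history=[] -> no version <= 2 -> NONE
READ f @v1: history=[(3, 6)] -> no version <= 1 -> NONE
v4: WRITE a=1  (a history now [(4, 1)])
READ d @v2: history=[] -> no version <= 2 -> NONE
READ d @v3: history=[] -> no version <= 3 -> NONE
v5: WRITE c=12  (c history now [(5, 12)])
v6: WRITE d=1  (d history now [(6, 1)])
v7: WRITE d=6  (d history now [(6, 1), (7, 6)])
v8: WRITE c=9  (c history now [(5, 12), (8, 9)])
v9: WRITE b=1  (b history now [(1, 11), (2, 4), (9, 1)])
v10: WRITE b=2  (b history now [(1, 11), (2, 4), (9, 1), (10, 2)])
v11: WRITE f=3  (f history now [(3, 6), (11, 3)])
READ f @v9: history=[(3, 6), (11, 3)] -> pick v3 -> 6
READ d @v9: history=[(6, 1), (7, 6)] -> pick v7 -> 6
v12: WRITE c=6  (c history now [(5, 12), (8, 9), (12, 6)])
READ b @v9: history=[(1, 11), (2, 4), (9, 1), (10, 2)] -> pick v9 -> 1
READ a @v10: history=[(4, 1)] -> pick v4 -> 1
v13: WRITE a=11  (a history now [(4, 1), (13, 11)])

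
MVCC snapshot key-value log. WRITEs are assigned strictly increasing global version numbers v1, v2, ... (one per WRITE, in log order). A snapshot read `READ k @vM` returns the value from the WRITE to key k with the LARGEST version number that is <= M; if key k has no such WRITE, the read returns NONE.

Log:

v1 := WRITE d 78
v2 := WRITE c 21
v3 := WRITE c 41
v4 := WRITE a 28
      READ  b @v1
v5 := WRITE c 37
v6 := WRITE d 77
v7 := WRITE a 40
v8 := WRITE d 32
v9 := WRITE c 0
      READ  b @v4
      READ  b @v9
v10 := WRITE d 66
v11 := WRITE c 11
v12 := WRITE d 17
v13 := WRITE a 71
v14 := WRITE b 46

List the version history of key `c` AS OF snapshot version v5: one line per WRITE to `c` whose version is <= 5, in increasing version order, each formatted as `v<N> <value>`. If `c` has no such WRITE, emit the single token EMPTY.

Scan writes for key=c with version <= 5:
  v1 WRITE d 78 -> skip
  v2 WRITE c 21 -> keep
  v3 WRITE c 41 -> keep
  v4 WRITE a 28 -> skip
  v5 WRITE c 37 -> keep
  v6 WRITE d 77 -> skip
  v7 WRITE a 40 -> skip
  v8 WRITE d 32 -> skip
  v9 WRITE c 0 -> drop (> snap)
  v10 WRITE d 66 -> skip
  v11 WRITE c 11 -> drop (> snap)
  v12 WRITE d 17 -> skip
  v13 WRITE a 71 -> skip
  v14 WRITE b 46 -> skip
Collected: [(2, 21), (3, 41), (5, 37)]

Answer: v2 21
v3 41
v5 37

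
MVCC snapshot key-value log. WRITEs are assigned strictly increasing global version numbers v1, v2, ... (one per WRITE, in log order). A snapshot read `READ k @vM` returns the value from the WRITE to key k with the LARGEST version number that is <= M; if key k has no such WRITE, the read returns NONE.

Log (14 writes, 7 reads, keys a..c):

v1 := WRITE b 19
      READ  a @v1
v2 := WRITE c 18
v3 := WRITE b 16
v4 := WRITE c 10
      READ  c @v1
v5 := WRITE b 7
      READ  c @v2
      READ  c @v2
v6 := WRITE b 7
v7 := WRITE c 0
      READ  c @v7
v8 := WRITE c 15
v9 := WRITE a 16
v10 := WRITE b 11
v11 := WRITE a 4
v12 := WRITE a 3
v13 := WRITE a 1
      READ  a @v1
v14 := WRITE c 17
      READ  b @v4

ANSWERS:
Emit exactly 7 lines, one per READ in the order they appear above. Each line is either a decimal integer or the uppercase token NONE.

v1: WRITE b=19  (b history now [(1, 19)])
READ a @v1: history=[] -> no version <= 1 -> NONE
v2: WRITE c=18  (c history now [(2, 18)])
v3: WRITE b=16  (b history now [(1, 19), (3, 16)])
v4: WRITE c=10  (c history now [(2, 18), (4, 10)])
READ c @v1: history=[(2, 18), (4, 10)] -> no version <= 1 -> NONE
v5: WRITE b=7  (b history now [(1, 19), (3, 16), (5, 7)])
READ c @v2: history=[(2, 18), (4, 10)] -> pick v2 -> 18
READ c @v2: history=[(2, 18), (4, 10)] -> pick v2 -> 18
v6: WRITE b=7  (b history now [(1, 19), (3, 16), (5, 7), (6, 7)])
v7: WRITE c=0  (c history now [(2, 18), (4, 10), (7, 0)])
READ c @v7: history=[(2, 18), (4, 10), (7, 0)] -> pick v7 -> 0
v8: WRITE c=15  (c history now [(2, 18), (4, 10), (7, 0), (8, 15)])
v9: WRITE a=16  (a history now [(9, 16)])
v10: WRITE b=11  (b history now [(1, 19), (3, 16), (5, 7), (6, 7), (10, 11)])
v11: WRITE a=4  (a history now [(9, 16), (11, 4)])
v12: WRITE a=3  (a history now [(9, 16), (11, 4), (12, 3)])
v13: WRITE a=1  (a history now [(9, 16), (11, 4), (12, 3), (13, 1)])
READ a @v1: history=[(9, 16), (11, 4), (12, 3), (13, 1)] -> no version <= 1 -> NONE
v14: WRITE c=17  (c history now [(2, 18), (4, 10), (7, 0), (8, 15), (14, 17)])
READ b @v4: history=[(1, 19), (3, 16), (5, 7), (6, 7), (10, 11)] -> pick v3 -> 16

Answer: NONE
NONE
18
18
0
NONE
16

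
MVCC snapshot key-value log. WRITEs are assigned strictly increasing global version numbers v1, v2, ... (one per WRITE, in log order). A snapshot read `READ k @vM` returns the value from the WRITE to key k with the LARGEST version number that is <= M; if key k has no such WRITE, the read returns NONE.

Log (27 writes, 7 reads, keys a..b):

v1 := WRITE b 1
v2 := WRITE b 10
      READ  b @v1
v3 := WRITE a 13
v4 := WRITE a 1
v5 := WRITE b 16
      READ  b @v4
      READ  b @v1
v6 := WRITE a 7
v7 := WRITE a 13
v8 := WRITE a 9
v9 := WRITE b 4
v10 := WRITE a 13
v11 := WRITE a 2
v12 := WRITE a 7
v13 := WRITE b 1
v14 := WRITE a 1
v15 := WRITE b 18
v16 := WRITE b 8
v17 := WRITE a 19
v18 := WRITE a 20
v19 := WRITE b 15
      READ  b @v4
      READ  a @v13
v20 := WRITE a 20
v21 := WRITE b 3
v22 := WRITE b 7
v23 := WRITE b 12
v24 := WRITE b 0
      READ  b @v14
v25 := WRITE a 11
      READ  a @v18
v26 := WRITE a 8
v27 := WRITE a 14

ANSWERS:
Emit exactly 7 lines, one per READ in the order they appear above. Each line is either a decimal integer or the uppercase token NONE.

Answer: 1
10
1
10
7
1
20

Derivation:
v1: WRITE b=1  (b history now [(1, 1)])
v2: WRITE b=10  (b history now [(1, 1), (2, 10)])
READ b @v1: history=[(1, 1), (2, 10)] -> pick v1 -> 1
v3: WRITE a=13  (a history now [(3, 13)])
v4: WRITE a=1  (a history now [(3, 13), (4, 1)])
v5: WRITE b=16  (b history now [(1, 1), (2, 10), (5, 16)])
READ b @v4: history=[(1, 1), (2, 10), (5, 16)] -> pick v2 -> 10
READ b @v1: history=[(1, 1), (2, 10), (5, 16)] -> pick v1 -> 1
v6: WRITE a=7  (a history now [(3, 13), (4, 1), (6, 7)])
v7: WRITE a=13  (a history now [(3, 13), (4, 1), (6, 7), (7, 13)])
v8: WRITE a=9  (a history now [(3, 13), (4, 1), (6, 7), (7, 13), (8, 9)])
v9: WRITE b=4  (b history now [(1, 1), (2, 10), (5, 16), (9, 4)])
v10: WRITE a=13  (a history now [(3, 13), (4, 1), (6, 7), (7, 13), (8, 9), (10, 13)])
v11: WRITE a=2  (a history now [(3, 13), (4, 1), (6, 7), (7, 13), (8, 9), (10, 13), (11, 2)])
v12: WRITE a=7  (a history now [(3, 13), (4, 1), (6, 7), (7, 13), (8, 9), (10, 13), (11, 2), (12, 7)])
v13: WRITE b=1  (b history now [(1, 1), (2, 10), (5, 16), (9, 4), (13, 1)])
v14: WRITE a=1  (a history now [(3, 13), (4, 1), (6, 7), (7, 13), (8, 9), (10, 13), (11, 2), (12, 7), (14, 1)])
v15: WRITE b=18  (b history now [(1, 1), (2, 10), (5, 16), (9, 4), (13, 1), (15, 18)])
v16: WRITE b=8  (b history now [(1, 1), (2, 10), (5, 16), (9, 4), (13, 1), (15, 18), (16, 8)])
v17: WRITE a=19  (a history now [(3, 13), (4, 1), (6, 7), (7, 13), (8, 9), (10, 13), (11, 2), (12, 7), (14, 1), (17, 19)])
v18: WRITE a=20  (a history now [(3, 13), (4, 1), (6, 7), (7, 13), (8, 9), (10, 13), (11, 2), (12, 7), (14, 1), (17, 19), (18, 20)])
v19: WRITE b=15  (b history now [(1, 1), (2, 10), (5, 16), (9, 4), (13, 1), (15, 18), (16, 8), (19, 15)])
READ b @v4: history=[(1, 1), (2, 10), (5, 16), (9, 4), (13, 1), (15, 18), (16, 8), (19, 15)] -> pick v2 -> 10
READ a @v13: history=[(3, 13), (4, 1), (6, 7), (7, 13), (8, 9), (10, 13), (11, 2), (12, 7), (14, 1), (17, 19), (18, 20)] -> pick v12 -> 7
v20: WRITE a=20  (a history now [(3, 13), (4, 1), (6, 7), (7, 13), (8, 9), (10, 13), (11, 2), (12, 7), (14, 1), (17, 19), (18, 20), (20, 20)])
v21: WRITE b=3  (b history now [(1, 1), (2, 10), (5, 16), (9, 4), (13, 1), (15, 18), (16, 8), (19, 15), (21, 3)])
v22: WRITE b=7  (b history now [(1, 1), (2, 10), (5, 16), (9, 4), (13, 1), (15, 18), (16, 8), (19, 15), (21, 3), (22, 7)])
v23: WRITE b=12  (b history now [(1, 1), (2, 10), (5, 16), (9, 4), (13, 1), (15, 18), (16, 8), (19, 15), (21, 3), (22, 7), (23, 12)])
v24: WRITE b=0  (b history now [(1, 1), (2, 10), (5, 16), (9, 4), (13, 1), (15, 18), (16, 8), (19, 15), (21, 3), (22, 7), (23, 12), (24, 0)])
READ b @v14: history=[(1, 1), (2, 10), (5, 16), (9, 4), (13, 1), (15, 18), (16, 8), (19, 15), (21, 3), (22, 7), (23, 12), (24, 0)] -> pick v13 -> 1
v25: WRITE a=11  (a history now [(3, 13), (4, 1), (6, 7), (7, 13), (8, 9), (10, 13), (11, 2), (12, 7), (14, 1), (17, 19), (18, 20), (20, 20), (25, 11)])
READ a @v18: history=[(3, 13), (4, 1), (6, 7), (7, 13), (8, 9), (10, 13), (11, 2), (12, 7), (14, 1), (17, 19), (18, 20), (20, 20), (25, 11)] -> pick v18 -> 20
v26: WRITE a=8  (a history now [(3, 13), (4, 1), (6, 7), (7, 13), (8, 9), (10, 13), (11, 2), (12, 7), (14, 1), (17, 19), (18, 20), (20, 20), (25, 11), (26, 8)])
v27: WRITE a=14  (a history now [(3, 13), (4, 1), (6, 7), (7, 13), (8, 9), (10, 13), (11, 2), (12, 7), (14, 1), (17, 19), (18, 20), (20, 20), (25, 11), (26, 8), (27, 14)])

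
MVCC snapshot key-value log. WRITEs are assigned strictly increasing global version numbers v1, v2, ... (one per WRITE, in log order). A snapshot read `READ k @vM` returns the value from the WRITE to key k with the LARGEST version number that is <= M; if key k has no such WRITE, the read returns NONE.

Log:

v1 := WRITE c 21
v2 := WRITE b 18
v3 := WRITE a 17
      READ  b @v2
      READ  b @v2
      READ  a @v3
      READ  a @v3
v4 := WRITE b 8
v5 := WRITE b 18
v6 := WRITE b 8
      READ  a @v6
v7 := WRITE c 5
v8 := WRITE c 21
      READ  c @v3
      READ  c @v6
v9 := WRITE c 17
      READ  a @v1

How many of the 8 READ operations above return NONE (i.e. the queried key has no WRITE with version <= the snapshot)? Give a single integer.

v1: WRITE c=21  (c history now [(1, 21)])
v2: WRITE b=18  (b history now [(2, 18)])
v3: WRITE a=17  (a history now [(3, 17)])
READ b @v2: history=[(2, 18)] -> pick v2 -> 18
READ b @v2: history=[(2, 18)] -> pick v2 -> 18
READ a @v3: history=[(3, 17)] -> pick v3 -> 17
READ a @v3: history=[(3, 17)] -> pick v3 -> 17
v4: WRITE b=8  (b history now [(2, 18), (4, 8)])
v5: WRITE b=18  (b history now [(2, 18), (4, 8), (5, 18)])
v6: WRITE b=8  (b history now [(2, 18), (4, 8), (5, 18), (6, 8)])
READ a @v6: history=[(3, 17)] -> pick v3 -> 17
v7: WRITE c=5  (c history now [(1, 21), (7, 5)])
v8: WRITE c=21  (c history now [(1, 21), (7, 5), (8, 21)])
READ c @v3: history=[(1, 21), (7, 5), (8, 21)] -> pick v1 -> 21
READ c @v6: history=[(1, 21), (7, 5), (8, 21)] -> pick v1 -> 21
v9: WRITE c=17  (c history now [(1, 21), (7, 5), (8, 21), (9, 17)])
READ a @v1: history=[(3, 17)] -> no version <= 1 -> NONE
Read results in order: ['18', '18', '17', '17', '17', '21', '21', 'NONE']
NONE count = 1

Answer: 1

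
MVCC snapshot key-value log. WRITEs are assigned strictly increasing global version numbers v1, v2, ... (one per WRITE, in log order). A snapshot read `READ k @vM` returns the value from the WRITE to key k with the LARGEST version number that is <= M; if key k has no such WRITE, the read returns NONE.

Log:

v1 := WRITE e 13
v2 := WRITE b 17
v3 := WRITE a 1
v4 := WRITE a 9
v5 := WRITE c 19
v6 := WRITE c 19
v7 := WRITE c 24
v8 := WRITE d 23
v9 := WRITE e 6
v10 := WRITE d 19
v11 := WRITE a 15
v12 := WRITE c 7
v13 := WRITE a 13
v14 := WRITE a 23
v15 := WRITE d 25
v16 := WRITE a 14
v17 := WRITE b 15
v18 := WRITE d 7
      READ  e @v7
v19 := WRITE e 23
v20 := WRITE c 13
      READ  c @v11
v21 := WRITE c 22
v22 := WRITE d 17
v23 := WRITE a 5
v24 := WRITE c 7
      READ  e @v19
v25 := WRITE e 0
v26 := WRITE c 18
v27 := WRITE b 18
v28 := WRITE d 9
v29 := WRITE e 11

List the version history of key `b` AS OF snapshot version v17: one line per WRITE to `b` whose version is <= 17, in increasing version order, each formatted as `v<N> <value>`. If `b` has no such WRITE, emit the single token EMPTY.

Scan writes for key=b with version <= 17:
  v1 WRITE e 13 -> skip
  v2 WRITE b 17 -> keep
  v3 WRITE a 1 -> skip
  v4 WRITE a 9 -> skip
  v5 WRITE c 19 -> skip
  v6 WRITE c 19 -> skip
  v7 WRITE c 24 -> skip
  v8 WRITE d 23 -> skip
  v9 WRITE e 6 -> skip
  v10 WRITE d 19 -> skip
  v11 WRITE a 15 -> skip
  v12 WRITE c 7 -> skip
  v13 WRITE a 13 -> skip
  v14 WRITE a 23 -> skip
  v15 WRITE d 25 -> skip
  v16 WRITE a 14 -> skip
  v17 WRITE b 15 -> keep
  v18 WRITE d 7 -> skip
  v19 WRITE e 23 -> skip
  v20 WRITE c 13 -> skip
  v21 WRITE c 22 -> skip
  v22 WRITE d 17 -> skip
  v23 WRITE a 5 -> skip
  v24 WRITE c 7 -> skip
  v25 WRITE e 0 -> skip
  v26 WRITE c 18 -> skip
  v27 WRITE b 18 -> drop (> snap)
  v28 WRITE d 9 -> skip
  v29 WRITE e 11 -> skip
Collected: [(2, 17), (17, 15)]

Answer: v2 17
v17 15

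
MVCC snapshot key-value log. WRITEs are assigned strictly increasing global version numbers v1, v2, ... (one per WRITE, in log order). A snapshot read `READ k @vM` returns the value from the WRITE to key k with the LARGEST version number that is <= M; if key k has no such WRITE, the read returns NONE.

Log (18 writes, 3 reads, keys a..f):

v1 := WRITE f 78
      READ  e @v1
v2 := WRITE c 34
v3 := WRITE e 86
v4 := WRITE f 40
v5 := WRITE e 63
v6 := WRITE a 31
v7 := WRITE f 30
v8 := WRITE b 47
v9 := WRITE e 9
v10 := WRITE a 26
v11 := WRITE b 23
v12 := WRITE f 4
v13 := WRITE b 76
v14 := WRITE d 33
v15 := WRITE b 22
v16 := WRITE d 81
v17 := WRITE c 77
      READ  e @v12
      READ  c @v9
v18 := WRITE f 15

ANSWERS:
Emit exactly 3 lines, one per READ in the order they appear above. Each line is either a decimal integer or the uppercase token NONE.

v1: WRITE f=78  (f history now [(1, 78)])
READ e @v1: history=[] -> no version <= 1 -> NONE
v2: WRITE c=34  (c history now [(2, 34)])
v3: WRITE e=86  (e history now [(3, 86)])
v4: WRITE f=40  (f history now [(1, 78), (4, 40)])
v5: WRITE e=63  (e history now [(3, 86), (5, 63)])
v6: WRITE a=31  (a history now [(6, 31)])
v7: WRITE f=30  (f history now [(1, 78), (4, 40), (7, 30)])
v8: WRITE b=47  (b history now [(8, 47)])
v9: WRITE e=9  (e history now [(3, 86), (5, 63), (9, 9)])
v10: WRITE a=26  (a history now [(6, 31), (10, 26)])
v11: WRITE b=23  (b history now [(8, 47), (11, 23)])
v12: WRITE f=4  (f history now [(1, 78), (4, 40), (7, 30), (12, 4)])
v13: WRITE b=76  (b history now [(8, 47), (11, 23), (13, 76)])
v14: WRITE d=33  (d history now [(14, 33)])
v15: WRITE b=22  (b history now [(8, 47), (11, 23), (13, 76), (15, 22)])
v16: WRITE d=81  (d history now [(14, 33), (16, 81)])
v17: WRITE c=77  (c history now [(2, 34), (17, 77)])
READ e @v12: history=[(3, 86), (5, 63), (9, 9)] -> pick v9 -> 9
READ c @v9: history=[(2, 34), (17, 77)] -> pick v2 -> 34
v18: WRITE f=15  (f history now [(1, 78), (4, 40), (7, 30), (12, 4), (18, 15)])

Answer: NONE
9
34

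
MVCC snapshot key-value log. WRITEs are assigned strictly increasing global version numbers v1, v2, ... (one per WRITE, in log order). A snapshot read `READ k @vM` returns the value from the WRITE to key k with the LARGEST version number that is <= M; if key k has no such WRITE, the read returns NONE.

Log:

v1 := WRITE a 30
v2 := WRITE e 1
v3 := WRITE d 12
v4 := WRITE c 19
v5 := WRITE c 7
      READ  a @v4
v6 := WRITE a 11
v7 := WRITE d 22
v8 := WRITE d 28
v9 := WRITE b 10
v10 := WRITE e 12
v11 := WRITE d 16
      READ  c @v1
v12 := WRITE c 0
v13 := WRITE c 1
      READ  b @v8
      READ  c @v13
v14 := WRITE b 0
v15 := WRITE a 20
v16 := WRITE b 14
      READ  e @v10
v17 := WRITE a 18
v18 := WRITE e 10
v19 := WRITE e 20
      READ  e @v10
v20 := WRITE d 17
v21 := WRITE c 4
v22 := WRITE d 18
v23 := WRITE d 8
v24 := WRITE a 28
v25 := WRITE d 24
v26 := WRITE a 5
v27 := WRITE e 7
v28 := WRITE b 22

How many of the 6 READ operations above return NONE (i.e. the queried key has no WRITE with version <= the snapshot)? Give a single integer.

Answer: 2

Derivation:
v1: WRITE a=30  (a history now [(1, 30)])
v2: WRITE e=1  (e history now [(2, 1)])
v3: WRITE d=12  (d history now [(3, 12)])
v4: WRITE c=19  (c history now [(4, 19)])
v5: WRITE c=7  (c history now [(4, 19), (5, 7)])
READ a @v4: history=[(1, 30)] -> pick v1 -> 30
v6: WRITE a=11  (a history now [(1, 30), (6, 11)])
v7: WRITE d=22  (d history now [(3, 12), (7, 22)])
v8: WRITE d=28  (d history now [(3, 12), (7, 22), (8, 28)])
v9: WRITE b=10  (b history now [(9, 10)])
v10: WRITE e=12  (e history now [(2, 1), (10, 12)])
v11: WRITE d=16  (d history now [(3, 12), (7, 22), (8, 28), (11, 16)])
READ c @v1: history=[(4, 19), (5, 7)] -> no version <= 1 -> NONE
v12: WRITE c=0  (c history now [(4, 19), (5, 7), (12, 0)])
v13: WRITE c=1  (c history now [(4, 19), (5, 7), (12, 0), (13, 1)])
READ b @v8: history=[(9, 10)] -> no version <= 8 -> NONE
READ c @v13: history=[(4, 19), (5, 7), (12, 0), (13, 1)] -> pick v13 -> 1
v14: WRITE b=0  (b history now [(9, 10), (14, 0)])
v15: WRITE a=20  (a history now [(1, 30), (6, 11), (15, 20)])
v16: WRITE b=14  (b history now [(9, 10), (14, 0), (16, 14)])
READ e @v10: history=[(2, 1), (10, 12)] -> pick v10 -> 12
v17: WRITE a=18  (a history now [(1, 30), (6, 11), (15, 20), (17, 18)])
v18: WRITE e=10  (e history now [(2, 1), (10, 12), (18, 10)])
v19: WRITE e=20  (e history now [(2, 1), (10, 12), (18, 10), (19, 20)])
READ e @v10: history=[(2, 1), (10, 12), (18, 10), (19, 20)] -> pick v10 -> 12
v20: WRITE d=17  (d history now [(3, 12), (7, 22), (8, 28), (11, 16), (20, 17)])
v21: WRITE c=4  (c history now [(4, 19), (5, 7), (12, 0), (13, 1), (21, 4)])
v22: WRITE d=18  (d history now [(3, 12), (7, 22), (8, 28), (11, 16), (20, 17), (22, 18)])
v23: WRITE d=8  (d history now [(3, 12), (7, 22), (8, 28), (11, 16), (20, 17), (22, 18), (23, 8)])
v24: WRITE a=28  (a history now [(1, 30), (6, 11), (15, 20), (17, 18), (24, 28)])
v25: WRITE d=24  (d history now [(3, 12), (7, 22), (8, 28), (11, 16), (20, 17), (22, 18), (23, 8), (25, 24)])
v26: WRITE a=5  (a history now [(1, 30), (6, 11), (15, 20), (17, 18), (24, 28), (26, 5)])
v27: WRITE e=7  (e history now [(2, 1), (10, 12), (18, 10), (19, 20), (27, 7)])
v28: WRITE b=22  (b history now [(9, 10), (14, 0), (16, 14), (28, 22)])
Read results in order: ['30', 'NONE', 'NONE', '1', '12', '12']
NONE count = 2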